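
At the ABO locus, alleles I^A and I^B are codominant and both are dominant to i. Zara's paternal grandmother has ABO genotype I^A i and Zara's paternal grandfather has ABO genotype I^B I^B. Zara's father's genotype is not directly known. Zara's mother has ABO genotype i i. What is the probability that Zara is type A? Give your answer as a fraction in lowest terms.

1/4

Zara's father's ABO genotype from I^A i × I^B I^B: 1/2 I^A I^B, 1/2 I^B i.
Crossing each possibility with the mother i i and summing P(type A): 1/2·1/2 + 1/2·0 = 1/4.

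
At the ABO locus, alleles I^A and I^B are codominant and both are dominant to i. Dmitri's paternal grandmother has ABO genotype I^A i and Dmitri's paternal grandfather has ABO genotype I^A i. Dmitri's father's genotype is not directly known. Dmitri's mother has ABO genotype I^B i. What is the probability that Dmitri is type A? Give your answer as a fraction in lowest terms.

Dmitri's father's ABO genotype from I^A i × I^A i: 1/4 I^A I^A, 1/2 I^A i, 1/4 i i.
Crossing each possibility with the mother I^B i and summing P(type A): 1/4·1/2 + 1/2·1/4 + 1/4·0 = 1/4.

1/4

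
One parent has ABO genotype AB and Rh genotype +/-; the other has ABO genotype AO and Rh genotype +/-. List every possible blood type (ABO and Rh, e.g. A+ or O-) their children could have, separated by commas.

A+, A-, B+, B-, AB+, AB-

Gametes from AB × AO give offspring ABO genotypes AA, AB, AO, BO, i.e. phenotypes A, B, AB.
Rh cross +/- × +/- → phenotypes Rh+, Rh-.
Combining independently: A+, A-, B+, B-, AB+, AB-.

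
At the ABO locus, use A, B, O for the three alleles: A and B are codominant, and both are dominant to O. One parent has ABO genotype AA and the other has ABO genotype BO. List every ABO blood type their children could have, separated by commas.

Gametes from AA × BO give offspring ABO genotypes AB, AO, i.e. phenotypes A, AB.

A, AB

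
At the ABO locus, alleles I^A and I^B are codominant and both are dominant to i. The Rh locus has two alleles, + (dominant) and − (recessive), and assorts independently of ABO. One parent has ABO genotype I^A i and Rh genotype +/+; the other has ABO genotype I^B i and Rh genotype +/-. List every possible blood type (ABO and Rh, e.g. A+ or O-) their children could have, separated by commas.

O+, A+, B+, AB+

Gametes from I^A i × I^B i give offspring ABO genotypes I^A I^B, I^A i, I^B i, i i, i.e. phenotypes O, A, B, AB.
Rh cross +/+ × +/- → phenotypes Rh+.
Combining independently: O+, A+, B+, AB+.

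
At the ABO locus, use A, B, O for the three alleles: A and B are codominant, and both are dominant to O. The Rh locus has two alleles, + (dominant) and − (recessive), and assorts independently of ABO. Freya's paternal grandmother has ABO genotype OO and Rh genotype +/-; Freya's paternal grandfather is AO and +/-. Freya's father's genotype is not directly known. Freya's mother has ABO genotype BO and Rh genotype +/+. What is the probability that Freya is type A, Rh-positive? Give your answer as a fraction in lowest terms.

1/8

Freya's father's ABO genotype from OO × AO: 1/2 AO, 1/2 OO.
Crossing each possibility with the mother BO and summing P(type A): 1/2·1/4 + 1/2·0 = 1/8.
Similarly for Rh via the father's Rh distribution: P(Rh+) = 1.
Independent loci: 1/8 × 1 = 1/8.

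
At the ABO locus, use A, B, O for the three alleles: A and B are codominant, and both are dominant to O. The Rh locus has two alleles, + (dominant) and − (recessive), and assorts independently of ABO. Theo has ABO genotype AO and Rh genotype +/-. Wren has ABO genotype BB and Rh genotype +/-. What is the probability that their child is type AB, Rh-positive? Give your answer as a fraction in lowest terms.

ABO cross AO × BB → offspring phenotypes: 1/2 B, 1/2 AB.
Rh cross +/- × +/- → 3/4 Rh+, 1/4 Rh-.
Independent loci: P(type AB, Rh-positive) = 1/2 × 3/4 = 3/8.

3/8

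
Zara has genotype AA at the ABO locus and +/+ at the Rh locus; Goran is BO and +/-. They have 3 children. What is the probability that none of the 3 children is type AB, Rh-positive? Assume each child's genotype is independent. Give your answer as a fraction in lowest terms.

1/8

ABO cross AA × BO → 1/2 A, 1/2 AB.
Rh cross +/+ × +/- → 1 Rh+; so P(type AB, Rh-positive) = 1/2 × 1 = 1/2 per child.
P(not type AB, Rh-positive) = 1/2 for one child; (1/2)^3 = 1/8.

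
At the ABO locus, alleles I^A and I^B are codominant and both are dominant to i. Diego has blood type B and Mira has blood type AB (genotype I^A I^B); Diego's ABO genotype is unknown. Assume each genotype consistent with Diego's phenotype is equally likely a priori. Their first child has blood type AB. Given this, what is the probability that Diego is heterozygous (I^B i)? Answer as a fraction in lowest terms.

Possible genotypes: Diego ∈ {I^B I^B, I^B i}; Mira ∈ {I^A I^B}.
Weight each parental genotype pair by prior × P(type-AB child):
  I^B I^B × I^A I^B: posterior weight 2/3.
  I^B i × I^A I^B: posterior weight 1/3.
Sum the posterior weight over pairs where Diego is I^B i: 1/3.

1/3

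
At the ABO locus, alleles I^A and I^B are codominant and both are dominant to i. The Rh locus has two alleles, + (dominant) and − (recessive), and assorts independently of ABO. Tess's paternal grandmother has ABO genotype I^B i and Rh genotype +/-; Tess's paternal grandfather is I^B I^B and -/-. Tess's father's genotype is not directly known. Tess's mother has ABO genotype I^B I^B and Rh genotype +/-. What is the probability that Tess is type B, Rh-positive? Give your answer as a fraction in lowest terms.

5/8

Tess's father's ABO genotype from I^B i × I^B I^B: 1/2 I^B I^B, 1/2 I^B i.
Crossing each possibility with the mother I^B I^B and summing P(type B): 1/2·1 + 1/2·1 = 1.
Similarly for Rh via the father's Rh distribution: P(Rh+) = 5/8.
Independent loci: 1 × 5/8 = 5/8.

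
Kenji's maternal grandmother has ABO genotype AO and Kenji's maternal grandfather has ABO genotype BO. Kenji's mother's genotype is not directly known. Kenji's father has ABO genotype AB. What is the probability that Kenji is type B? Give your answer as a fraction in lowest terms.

3/8

Kenji's mother's ABO genotype from AO × BO: 1/4 AB, 1/4 AO, 1/4 BO, 1/4 OO.
Crossing each possibility with the father AB and summing P(type B): 1/4·1/4 + 1/4·1/4 + 1/4·1/2 + 1/4·1/2 = 3/8.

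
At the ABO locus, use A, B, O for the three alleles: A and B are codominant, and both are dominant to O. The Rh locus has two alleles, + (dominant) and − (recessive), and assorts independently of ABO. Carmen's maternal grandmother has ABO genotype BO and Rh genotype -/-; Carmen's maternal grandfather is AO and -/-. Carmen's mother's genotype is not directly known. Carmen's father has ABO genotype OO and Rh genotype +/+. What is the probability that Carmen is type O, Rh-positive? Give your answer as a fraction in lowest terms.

1/2

Carmen's mother's ABO genotype from BO × AO: 1/4 AB, 1/4 AO, 1/4 BO, 1/4 OO.
Crossing each possibility with the father OO and summing P(type O): 1/4·0 + 1/4·1/2 + 1/4·1/2 + 1/4·1 = 1/2.
Similarly for Rh via the mother's Rh distribution: P(Rh+) = 1.
Independent loci: 1/2 × 1 = 1/2.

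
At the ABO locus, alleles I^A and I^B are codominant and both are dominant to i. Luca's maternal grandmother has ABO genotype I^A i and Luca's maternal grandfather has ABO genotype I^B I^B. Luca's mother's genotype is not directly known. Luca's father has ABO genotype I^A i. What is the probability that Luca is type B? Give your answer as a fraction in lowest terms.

Luca's mother's ABO genotype from I^A i × I^B I^B: 1/2 I^A I^B, 1/2 I^B i.
Crossing each possibility with the father I^A i and summing P(type B): 1/2·1/4 + 1/2·1/4 = 1/4.

1/4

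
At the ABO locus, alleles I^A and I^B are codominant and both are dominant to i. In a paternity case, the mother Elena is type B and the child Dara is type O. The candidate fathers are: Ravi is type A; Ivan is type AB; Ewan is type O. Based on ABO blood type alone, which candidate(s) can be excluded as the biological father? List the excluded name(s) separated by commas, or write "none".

A candidate is excluded only if no genotype consistent with his phenotype could produce a type O child with a type B mother.
Ivan (type AB): no genotype consistent with that phenotype can produce a type-O child with a type-B mother.

Ivan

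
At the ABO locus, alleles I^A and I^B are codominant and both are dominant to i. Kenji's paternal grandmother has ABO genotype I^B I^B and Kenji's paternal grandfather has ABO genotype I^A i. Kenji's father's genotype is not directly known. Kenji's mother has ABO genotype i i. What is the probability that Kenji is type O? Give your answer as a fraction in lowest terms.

1/4

Kenji's father's ABO genotype from I^B I^B × I^A i: 1/2 I^A I^B, 1/2 I^B i.
Crossing each possibility with the mother i i and summing P(type O): 1/2·0 + 1/2·1/2 = 1/4.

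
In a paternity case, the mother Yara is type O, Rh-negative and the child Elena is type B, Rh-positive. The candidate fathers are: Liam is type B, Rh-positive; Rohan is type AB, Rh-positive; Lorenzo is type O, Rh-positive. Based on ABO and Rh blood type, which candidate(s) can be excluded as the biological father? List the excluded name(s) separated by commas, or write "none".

A candidate is excluded only if no genotype consistent with his phenotype could produce a type B, Rh-positive child with a type O, Rh-negative mother.
Lorenzo (type O, Rh+): no genotype consistent with that phenotype can produce a type-B Rh+ child with a type-O mother.

Lorenzo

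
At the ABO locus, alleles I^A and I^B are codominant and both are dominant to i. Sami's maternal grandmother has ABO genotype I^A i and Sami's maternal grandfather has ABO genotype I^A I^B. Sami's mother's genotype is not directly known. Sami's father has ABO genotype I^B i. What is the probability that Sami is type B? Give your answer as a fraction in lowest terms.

Sami's mother's ABO genotype from I^A i × I^A I^B: 1/4 I^A I^A, 1/4 I^A I^B, 1/4 I^A i, 1/4 I^B i.
Crossing each possibility with the father I^B i and summing P(type B): 1/4·0 + 1/4·1/2 + 1/4·1/4 + 1/4·3/4 = 3/8.

3/8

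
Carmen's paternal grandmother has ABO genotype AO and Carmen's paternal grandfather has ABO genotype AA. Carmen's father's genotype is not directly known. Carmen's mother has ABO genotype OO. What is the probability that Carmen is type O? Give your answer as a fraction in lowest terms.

1/4

Carmen's father's ABO genotype from AO × AA: 1/2 AA, 1/2 AO.
Crossing each possibility with the mother OO and summing P(type O): 1/2·0 + 1/2·1/2 = 1/4.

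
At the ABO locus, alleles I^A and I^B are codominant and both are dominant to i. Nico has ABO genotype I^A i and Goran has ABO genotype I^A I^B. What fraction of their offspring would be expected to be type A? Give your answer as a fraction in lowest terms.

1/2

ABO cross I^A i × I^A I^B → offspring phenotypes: 1/2 A, 1/4 B, 1/4 AB.
So P(type A) = 1/2.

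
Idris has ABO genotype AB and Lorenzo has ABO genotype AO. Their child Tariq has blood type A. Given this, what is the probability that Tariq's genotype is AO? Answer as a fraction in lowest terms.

Cross AB × AO → 1/4 AA, 1/4 AB, 1/4 AO, 1/4 BO.
Type-A genotypes among offspring: AA (1/4), AO (1/4); total 1/2.
P(AO | type A) = (1/4) / (1/2) = 1/2.

1/2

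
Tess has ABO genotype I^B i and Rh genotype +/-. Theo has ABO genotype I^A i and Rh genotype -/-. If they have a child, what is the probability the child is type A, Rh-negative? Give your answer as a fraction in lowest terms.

ABO cross I^B i × I^A i → offspring phenotypes: 1/4 O, 1/4 A, 1/4 B, 1/4 AB.
Rh cross +/- × -/- → 1/2 Rh+, 1/2 Rh-.
Independent loci: P(type A, Rh-negative) = 1/4 × 1/2 = 1/8.

1/8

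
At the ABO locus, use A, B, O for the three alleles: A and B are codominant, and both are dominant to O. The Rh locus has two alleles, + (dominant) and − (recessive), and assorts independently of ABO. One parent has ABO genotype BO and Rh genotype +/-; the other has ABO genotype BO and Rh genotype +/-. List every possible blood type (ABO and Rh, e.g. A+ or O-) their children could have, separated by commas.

Gametes from BO × BO give offspring ABO genotypes BB, BO, OO, i.e. phenotypes O, B.
Rh cross +/- × +/- → phenotypes Rh+, Rh-.
Combining independently: O+, O-, B+, B-.

O+, O-, B+, B-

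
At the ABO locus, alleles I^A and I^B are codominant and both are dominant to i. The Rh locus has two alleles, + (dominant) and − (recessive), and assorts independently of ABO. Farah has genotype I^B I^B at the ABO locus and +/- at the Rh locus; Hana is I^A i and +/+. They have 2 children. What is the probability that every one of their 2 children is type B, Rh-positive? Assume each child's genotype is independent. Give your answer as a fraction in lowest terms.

ABO cross I^B I^B × I^A i → 1/2 B, 1/2 AB.
Rh cross +/- × +/+ → 1 Rh+; so P(type B, Rh-positive) = 1/2 × 1 = 1/2 per child.
All 2 independent: (1/2)^2 = 1/4.

1/4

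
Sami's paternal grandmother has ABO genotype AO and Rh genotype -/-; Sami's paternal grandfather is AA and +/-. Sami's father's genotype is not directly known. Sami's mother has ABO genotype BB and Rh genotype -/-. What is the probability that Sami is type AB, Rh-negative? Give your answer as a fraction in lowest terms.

9/16

Sami's father's ABO genotype from AO × AA: 1/2 AA, 1/2 AO.
Crossing each possibility with the mother BB and summing P(type AB): 1/2·1 + 1/2·1/2 = 3/4.
Similarly for Rh via the father's Rh distribution: P(Rh-) = 3/4.
Independent loci: 3/4 × 3/4 = 9/16.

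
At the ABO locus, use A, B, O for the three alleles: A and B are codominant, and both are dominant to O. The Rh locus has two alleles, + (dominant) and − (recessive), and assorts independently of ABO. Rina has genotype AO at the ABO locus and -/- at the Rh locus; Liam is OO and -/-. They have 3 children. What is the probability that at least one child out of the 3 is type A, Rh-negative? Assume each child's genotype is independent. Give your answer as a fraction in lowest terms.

ABO cross AO × OO → 1/2 O, 1/2 A.
Rh cross -/- × -/- → 1 Rh-; so P(type A, Rh-negative) = 1/2 × 1 = 1/2 per child.
P(none) = (1/2)^3 = 1/8; P(at least one) = 1 − 1/8 = 7/8.

7/8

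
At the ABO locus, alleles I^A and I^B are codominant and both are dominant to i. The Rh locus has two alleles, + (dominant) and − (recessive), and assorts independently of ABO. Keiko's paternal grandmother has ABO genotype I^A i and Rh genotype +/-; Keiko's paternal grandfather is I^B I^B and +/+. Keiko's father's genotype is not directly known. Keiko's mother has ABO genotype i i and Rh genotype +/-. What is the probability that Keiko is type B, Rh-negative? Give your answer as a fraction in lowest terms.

1/16

Keiko's father's ABO genotype from I^A i × I^B I^B: 1/2 I^A I^B, 1/2 I^B i.
Crossing each possibility with the mother i i and summing P(type B): 1/2·1/2 + 1/2·1/2 = 1/2.
Similarly for Rh via the father's Rh distribution: P(Rh-) = 1/8.
Independent loci: 1/2 × 1/8 = 1/16.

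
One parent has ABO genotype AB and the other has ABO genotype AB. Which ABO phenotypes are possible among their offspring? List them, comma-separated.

Gametes from AB × AB give offspring ABO genotypes AA, AB, BB, i.e. phenotypes A, B, AB.

A, B, AB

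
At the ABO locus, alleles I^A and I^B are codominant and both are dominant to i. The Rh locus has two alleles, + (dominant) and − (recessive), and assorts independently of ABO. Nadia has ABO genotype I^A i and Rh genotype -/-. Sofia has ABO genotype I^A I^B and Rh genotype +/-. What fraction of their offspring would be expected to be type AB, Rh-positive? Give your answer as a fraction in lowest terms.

1/8

ABO cross I^A i × I^A I^B → offspring phenotypes: 1/2 A, 1/4 B, 1/4 AB.
Rh cross -/- × +/- → 1/2 Rh+, 1/2 Rh-.
Independent loci: P(type AB, Rh-positive) = 1/4 × 1/2 = 1/8.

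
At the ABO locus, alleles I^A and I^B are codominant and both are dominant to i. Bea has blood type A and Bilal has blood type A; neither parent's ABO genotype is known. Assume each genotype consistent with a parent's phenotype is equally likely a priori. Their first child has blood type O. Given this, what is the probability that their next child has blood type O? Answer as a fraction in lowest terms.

Possible genotypes: Bea ∈ {I^A I^A, I^A i}; Bilal ∈ {I^A I^A, I^A i}.
Weight each parental genotype pair by prior × P(type-O child):
  I^A i × I^A i: posterior weight 1; P(next child type O) = 1/4.
Weighted sum = 1/4.

1/4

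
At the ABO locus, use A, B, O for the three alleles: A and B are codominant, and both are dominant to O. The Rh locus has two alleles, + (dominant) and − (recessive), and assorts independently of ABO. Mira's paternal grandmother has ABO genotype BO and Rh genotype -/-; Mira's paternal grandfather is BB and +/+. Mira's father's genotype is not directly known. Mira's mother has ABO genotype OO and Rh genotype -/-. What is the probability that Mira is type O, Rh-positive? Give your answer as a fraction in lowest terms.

Mira's father's ABO genotype from BO × BB: 1/2 BB, 1/2 BO.
Crossing each possibility with the mother OO and summing P(type O): 1/2·0 + 1/2·1/2 = 1/4.
Similarly for Rh via the father's Rh distribution: P(Rh+) = 1/2.
Independent loci: 1/4 × 1/2 = 1/8.

1/8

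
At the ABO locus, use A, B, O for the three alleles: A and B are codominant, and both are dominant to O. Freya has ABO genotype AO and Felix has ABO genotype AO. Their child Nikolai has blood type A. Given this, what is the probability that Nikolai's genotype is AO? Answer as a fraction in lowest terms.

2/3

Cross AO × AO → 1/4 AA, 1/2 AO, 1/4 OO.
Type-A genotypes among offspring: AA (1/4), AO (1/2); total 3/4.
P(AO | type A) = (1/2) / (3/4) = 2/3.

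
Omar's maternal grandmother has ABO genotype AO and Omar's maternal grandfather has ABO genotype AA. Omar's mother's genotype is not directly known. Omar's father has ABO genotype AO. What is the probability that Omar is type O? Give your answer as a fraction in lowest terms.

1/8

Omar's mother's ABO genotype from AO × AA: 1/2 AA, 1/2 AO.
Crossing each possibility with the father AO and summing P(type O): 1/2·0 + 1/2·1/4 = 1/8.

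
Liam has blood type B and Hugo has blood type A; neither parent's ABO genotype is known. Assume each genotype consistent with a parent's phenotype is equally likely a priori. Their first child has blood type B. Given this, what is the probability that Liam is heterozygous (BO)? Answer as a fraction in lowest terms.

1/3

Possible genotypes: Liam ∈ {BB, BO}; Hugo ∈ {AA, AO}.
Weight each parental genotype pair by prior × P(type-B child):
  BB × AO: posterior weight 2/3.
  BO × AO: posterior weight 1/3.
Sum the posterior weight over pairs where Liam is BO: 1/3.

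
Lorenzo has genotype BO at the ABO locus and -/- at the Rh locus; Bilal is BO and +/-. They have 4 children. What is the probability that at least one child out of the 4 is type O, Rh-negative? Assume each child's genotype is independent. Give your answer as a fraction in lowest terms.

ABO cross BO × BO → 1/4 O, 3/4 B.
Rh cross -/- × +/- → 1/2 Rh+, 1/2 Rh-; so P(type O, Rh-negative) = 1/4 × 1/2 = 1/8 per child.
P(none) = (7/8)^4 = 2401/4096; P(at least one) = 1 − 2401/4096 = 1695/4096.

1695/4096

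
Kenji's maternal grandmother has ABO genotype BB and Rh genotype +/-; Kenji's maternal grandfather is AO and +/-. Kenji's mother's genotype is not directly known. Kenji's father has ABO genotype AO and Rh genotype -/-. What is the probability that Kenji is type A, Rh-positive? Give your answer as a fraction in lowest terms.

Kenji's mother's ABO genotype from BB × AO: 1/2 AB, 1/2 BO.
Crossing each possibility with the father AO and summing P(type A): 1/2·1/2 + 1/2·1/4 = 3/8.
Similarly for Rh via the mother's Rh distribution: P(Rh+) = 1/2.
Independent loci: 3/8 × 1/2 = 3/16.

3/16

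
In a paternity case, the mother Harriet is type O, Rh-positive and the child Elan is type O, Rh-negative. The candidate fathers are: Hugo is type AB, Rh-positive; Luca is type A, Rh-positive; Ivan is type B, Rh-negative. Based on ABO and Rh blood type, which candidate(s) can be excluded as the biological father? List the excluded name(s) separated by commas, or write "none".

A candidate is excluded only if no genotype consistent with his phenotype could produce a type O, Rh-negative child with a type O, Rh-positive mother.
Hugo (type AB, Rh+): no genotype consistent with that phenotype can produce a type-O Rh- child with a type-O mother.

Hugo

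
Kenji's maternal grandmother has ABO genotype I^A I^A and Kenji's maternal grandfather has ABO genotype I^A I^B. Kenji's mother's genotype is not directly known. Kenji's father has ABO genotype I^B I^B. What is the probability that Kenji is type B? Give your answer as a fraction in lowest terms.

Kenji's mother's ABO genotype from I^A I^A × I^A I^B: 1/2 I^A I^A, 1/2 I^A I^B.
Crossing each possibility with the father I^B I^B and summing P(type B): 1/2·0 + 1/2·1/2 = 1/4.

1/4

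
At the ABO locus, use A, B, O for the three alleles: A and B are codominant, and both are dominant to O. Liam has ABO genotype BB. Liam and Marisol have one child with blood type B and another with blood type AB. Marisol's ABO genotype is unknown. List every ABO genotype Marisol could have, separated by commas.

AB, AO

For each candidate genotype of Marisol, check whether crossing it with BB can produce every observed child phenotype.
  AA → possible child types {AB} ✗
  AB → possible child types {B, AB} ✓
  AO → possible child types {B, AB} ✓
  BB → possible child types {B} ✗
  BO → possible child types {B} ✗
  OO → possible child types {B} ✗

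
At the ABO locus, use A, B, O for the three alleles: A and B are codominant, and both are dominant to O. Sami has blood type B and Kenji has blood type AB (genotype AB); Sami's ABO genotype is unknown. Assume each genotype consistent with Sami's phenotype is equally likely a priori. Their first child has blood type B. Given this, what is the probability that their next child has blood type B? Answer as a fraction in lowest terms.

Possible genotypes: Sami ∈ {BB, BO}; Kenji ∈ {AB}.
Weight each parental genotype pair by prior × P(type-B child):
  BB × AB: posterior weight 1/2; P(next child type B) = 1/2.
  BO × AB: posterior weight 1/2; P(next child type B) = 1/2.
Weighted sum = 1/2.

1/2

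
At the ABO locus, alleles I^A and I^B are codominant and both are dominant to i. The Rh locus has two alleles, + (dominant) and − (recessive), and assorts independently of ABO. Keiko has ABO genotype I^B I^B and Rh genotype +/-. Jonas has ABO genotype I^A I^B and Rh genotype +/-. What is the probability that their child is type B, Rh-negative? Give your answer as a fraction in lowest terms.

1/8

ABO cross I^B I^B × I^A I^B → offspring phenotypes: 1/2 B, 1/2 AB.
Rh cross +/- × +/- → 3/4 Rh+, 1/4 Rh-.
Independent loci: P(type B, Rh-negative) = 1/2 × 1/4 = 1/8.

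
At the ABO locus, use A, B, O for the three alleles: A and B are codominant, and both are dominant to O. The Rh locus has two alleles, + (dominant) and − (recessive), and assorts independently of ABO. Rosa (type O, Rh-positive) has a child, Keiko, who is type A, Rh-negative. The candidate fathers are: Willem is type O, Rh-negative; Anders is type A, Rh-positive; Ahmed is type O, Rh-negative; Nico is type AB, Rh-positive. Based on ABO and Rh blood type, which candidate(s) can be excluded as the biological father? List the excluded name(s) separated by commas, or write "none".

Willem, Ahmed

A candidate is excluded only if no genotype consistent with his phenotype could produce a type A, Rh-negative child with a type O, Rh-positive mother.
Willem (type O, Rh-): no genotype consistent with that phenotype can produce a type-A Rh- child with a type-O mother.
Ahmed (type O, Rh-): no genotype consistent with that phenotype can produce a type-A Rh- child with a type-O mother.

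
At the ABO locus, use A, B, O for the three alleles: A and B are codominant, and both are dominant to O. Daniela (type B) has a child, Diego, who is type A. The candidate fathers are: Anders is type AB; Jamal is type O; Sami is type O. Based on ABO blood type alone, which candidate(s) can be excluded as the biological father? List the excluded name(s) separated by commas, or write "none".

Jamal, Sami

A candidate is excluded only if no genotype consistent with his phenotype could produce a type A child with a type B mother.
Jamal (type O): no genotype consistent with that phenotype can produce a type-A child with a type-B mother.
Sami (type O): no genotype consistent with that phenotype can produce a type-A child with a type-B mother.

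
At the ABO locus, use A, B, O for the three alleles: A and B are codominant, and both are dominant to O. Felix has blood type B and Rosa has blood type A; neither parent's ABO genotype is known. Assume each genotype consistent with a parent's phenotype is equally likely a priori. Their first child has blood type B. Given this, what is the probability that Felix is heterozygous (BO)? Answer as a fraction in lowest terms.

1/3

Possible genotypes: Felix ∈ {BB, BO}; Rosa ∈ {AA, AO}.
Weight each parental genotype pair by prior × P(type-B child):
  BB × AO: posterior weight 2/3.
  BO × AO: posterior weight 1/3.
Sum the posterior weight over pairs where Felix is BO: 1/3.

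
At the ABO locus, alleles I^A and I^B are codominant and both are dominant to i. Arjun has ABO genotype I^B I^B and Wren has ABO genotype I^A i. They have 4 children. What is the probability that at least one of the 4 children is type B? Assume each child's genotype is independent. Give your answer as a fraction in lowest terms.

ABO cross I^B I^B × I^A i → 1/2 B, 1/2 AB.
So P(type B) = 1/2 per child.
P(none) = (1/2)^4 = 1/16; P(at least one) = 1 − 1/16 = 15/16.

15/16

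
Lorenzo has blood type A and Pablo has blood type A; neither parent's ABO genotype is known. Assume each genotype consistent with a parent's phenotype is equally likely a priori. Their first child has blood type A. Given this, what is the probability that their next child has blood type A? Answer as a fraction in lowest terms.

19/20

Possible genotypes: Lorenzo ∈ {I^A I^A, I^A i}; Pablo ∈ {I^A I^A, I^A i}.
Weight each parental genotype pair by prior × P(type-A child):
  I^A I^A × I^A I^A: posterior weight 4/15; P(next child type A) = 1.
  I^A I^A × I^A i: posterior weight 4/15; P(next child type A) = 1.
  I^A i × I^A I^A: posterior weight 4/15; P(next child type A) = 1.
  I^A i × I^A i: posterior weight 1/5; P(next child type A) = 3/4.
Weighted sum = 19/20.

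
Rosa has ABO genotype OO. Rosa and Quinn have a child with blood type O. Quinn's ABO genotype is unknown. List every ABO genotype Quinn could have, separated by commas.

AO, BO, OO

For each candidate genotype of Quinn, check whether crossing it with OO can produce every observed child phenotype.
  AA → possible child types {A} ✗
  AB → possible child types {A, B} ✗
  AO → possible child types {O, A} ✓
  BB → possible child types {B} ✗
  BO → possible child types {O, B} ✓
  OO → possible child types {O} ✓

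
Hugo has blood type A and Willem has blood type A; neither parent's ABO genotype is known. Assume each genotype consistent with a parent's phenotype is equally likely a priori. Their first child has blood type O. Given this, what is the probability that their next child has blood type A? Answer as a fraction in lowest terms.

3/4

Possible genotypes: Hugo ∈ {AA, AO}; Willem ∈ {AA, AO}.
Weight each parental genotype pair by prior × P(type-O child):
  AO × AO: posterior weight 1; P(next child type A) = 3/4.
Weighted sum = 3/4.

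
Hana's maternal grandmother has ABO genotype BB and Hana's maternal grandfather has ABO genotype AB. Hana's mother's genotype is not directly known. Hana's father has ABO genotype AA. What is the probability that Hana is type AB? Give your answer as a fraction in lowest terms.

Hana's mother's ABO genotype from BB × AB: 1/2 AB, 1/2 BB.
Crossing each possibility with the father AA and summing P(type AB): 1/2·1/2 + 1/2·1 = 3/4.

3/4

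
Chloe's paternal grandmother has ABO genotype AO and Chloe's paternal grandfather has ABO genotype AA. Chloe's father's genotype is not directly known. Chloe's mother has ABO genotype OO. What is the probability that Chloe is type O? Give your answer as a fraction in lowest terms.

Chloe's father's ABO genotype from AO × AA: 1/2 AA, 1/2 AO.
Crossing each possibility with the mother OO and summing P(type O): 1/2·0 + 1/2·1/2 = 1/4.

1/4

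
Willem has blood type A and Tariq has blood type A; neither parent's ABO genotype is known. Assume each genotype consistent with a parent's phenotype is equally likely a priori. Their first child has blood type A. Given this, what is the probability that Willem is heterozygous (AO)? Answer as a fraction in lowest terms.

7/15

Possible genotypes: Willem ∈ {AA, AO}; Tariq ∈ {AA, AO}.
Weight each parental genotype pair by prior × P(type-A child):
  AA × AA: posterior weight 4/15.
  AA × AO: posterior weight 4/15.
  AO × AA: posterior weight 4/15.
  AO × AO: posterior weight 1/5.
Sum the posterior weight over pairs where Willem is AO: 7/15.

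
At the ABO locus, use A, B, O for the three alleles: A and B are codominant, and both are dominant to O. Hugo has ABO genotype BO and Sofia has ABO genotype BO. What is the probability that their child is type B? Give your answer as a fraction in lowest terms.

3/4

ABO cross BO × BO → offspring phenotypes: 1/4 O, 3/4 B.
So P(type B) = 3/4.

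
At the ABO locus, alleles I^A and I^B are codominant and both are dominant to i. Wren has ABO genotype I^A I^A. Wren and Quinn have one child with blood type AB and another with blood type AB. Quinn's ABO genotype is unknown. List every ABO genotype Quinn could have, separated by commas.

For each candidate genotype of Quinn, check whether crossing it with I^A I^A can produce every observed child phenotype.
  I^A I^A → possible child types {A} ✗
  I^A I^B → possible child types {A, AB} ✓
  I^A i → possible child types {A} ✗
  I^B I^B → possible child types {AB} ✓
  I^B i → possible child types {A, AB} ✓
  i i → possible child types {A} ✗

I^A I^B, I^B I^B, I^B i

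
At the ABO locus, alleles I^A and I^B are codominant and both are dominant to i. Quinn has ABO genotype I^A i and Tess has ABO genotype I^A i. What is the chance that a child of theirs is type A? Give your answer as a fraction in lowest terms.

ABO cross I^A i × I^A i → offspring phenotypes: 1/4 O, 3/4 A.
So P(type A) = 3/4.

3/4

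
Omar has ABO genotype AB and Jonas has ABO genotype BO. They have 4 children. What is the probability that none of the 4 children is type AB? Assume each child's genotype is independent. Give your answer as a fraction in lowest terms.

81/256

ABO cross AB × BO → 1/4 A, 1/2 B, 1/4 AB.
So P(type AB) = 1/4 per child.
P(not type AB) = 3/4 for one child; (3/4)^4 = 81/256.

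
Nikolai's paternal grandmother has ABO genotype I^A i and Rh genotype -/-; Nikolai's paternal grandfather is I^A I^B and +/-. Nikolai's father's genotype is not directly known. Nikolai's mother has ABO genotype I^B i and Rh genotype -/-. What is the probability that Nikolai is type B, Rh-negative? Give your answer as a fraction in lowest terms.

9/32

Nikolai's father's ABO genotype from I^A i × I^A I^B: 1/4 I^A I^A, 1/4 I^A I^B, 1/4 I^A i, 1/4 I^B i.
Crossing each possibility with the mother I^B i and summing P(type B): 1/4·0 + 1/4·1/2 + 1/4·1/4 + 1/4·3/4 = 3/8.
Similarly for Rh via the father's Rh distribution: P(Rh-) = 3/4.
Independent loci: 3/8 × 3/4 = 9/32.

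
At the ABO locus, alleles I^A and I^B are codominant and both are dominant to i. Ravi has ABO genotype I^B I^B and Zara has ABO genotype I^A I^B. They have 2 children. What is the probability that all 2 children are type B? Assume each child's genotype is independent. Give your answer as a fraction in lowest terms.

1/4

ABO cross I^B I^B × I^A I^B → 1/2 B, 1/2 AB.
So P(type B) = 1/2 per child.
All 2 independent: (1/2)^2 = 1/4.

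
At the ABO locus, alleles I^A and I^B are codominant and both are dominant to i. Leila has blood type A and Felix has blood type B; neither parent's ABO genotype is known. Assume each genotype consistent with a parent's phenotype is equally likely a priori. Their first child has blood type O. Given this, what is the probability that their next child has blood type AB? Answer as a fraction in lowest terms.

1/4

Possible genotypes: Leila ∈ {I^A I^A, I^A i}; Felix ∈ {I^B I^B, I^B i}.
Weight each parental genotype pair by prior × P(type-O child):
  I^A i × I^B i: posterior weight 1; P(next child type AB) = 1/4.
Weighted sum = 1/4.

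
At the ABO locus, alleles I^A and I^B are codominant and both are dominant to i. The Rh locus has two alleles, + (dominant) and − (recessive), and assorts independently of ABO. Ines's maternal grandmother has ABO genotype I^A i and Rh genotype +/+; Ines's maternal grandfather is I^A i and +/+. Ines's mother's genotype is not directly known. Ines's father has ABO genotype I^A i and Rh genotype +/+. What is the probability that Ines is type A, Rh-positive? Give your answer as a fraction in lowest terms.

Ines's mother's ABO genotype from I^A i × I^A i: 1/4 I^A I^A, 1/2 I^A i, 1/4 i i.
Crossing each possibility with the father I^A i and summing P(type A): 1/4·1 + 1/2·3/4 + 1/4·1/2 = 3/4.
Similarly for Rh via the mother's Rh distribution: P(Rh+) = 1.
Independent loci: 3/4 × 1 = 3/4.

3/4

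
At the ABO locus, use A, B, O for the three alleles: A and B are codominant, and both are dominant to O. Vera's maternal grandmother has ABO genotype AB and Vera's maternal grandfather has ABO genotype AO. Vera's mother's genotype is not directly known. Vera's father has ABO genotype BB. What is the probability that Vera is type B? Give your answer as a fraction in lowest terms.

Vera's mother's ABO genotype from AB × AO: 1/4 AA, 1/4 AB, 1/4 AO, 1/4 BO.
Crossing each possibility with the father BB and summing P(type B): 1/4·0 + 1/4·1/2 + 1/4·1/2 + 1/4·1 = 1/2.

1/2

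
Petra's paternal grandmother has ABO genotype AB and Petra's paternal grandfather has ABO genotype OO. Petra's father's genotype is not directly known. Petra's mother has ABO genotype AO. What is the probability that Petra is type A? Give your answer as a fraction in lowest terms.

1/2

Petra's father's ABO genotype from AB × OO: 1/2 AO, 1/2 BO.
Crossing each possibility with the mother AO and summing P(type A): 1/2·3/4 + 1/2·1/4 = 1/2.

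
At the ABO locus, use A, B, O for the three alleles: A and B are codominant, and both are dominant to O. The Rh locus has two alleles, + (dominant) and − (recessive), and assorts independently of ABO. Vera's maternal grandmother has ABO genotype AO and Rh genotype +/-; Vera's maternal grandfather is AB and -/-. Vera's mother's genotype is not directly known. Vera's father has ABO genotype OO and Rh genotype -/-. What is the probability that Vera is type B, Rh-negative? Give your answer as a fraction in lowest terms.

Vera's mother's ABO genotype from AO × AB: 1/4 AA, 1/4 AB, 1/4 AO, 1/4 BO.
Crossing each possibility with the father OO and summing P(type B): 1/4·0 + 1/4·1/2 + 1/4·0 + 1/4·1/2 = 1/4.
Similarly for Rh via the mother's Rh distribution: P(Rh-) = 3/4.
Independent loci: 1/4 × 3/4 = 3/16.

3/16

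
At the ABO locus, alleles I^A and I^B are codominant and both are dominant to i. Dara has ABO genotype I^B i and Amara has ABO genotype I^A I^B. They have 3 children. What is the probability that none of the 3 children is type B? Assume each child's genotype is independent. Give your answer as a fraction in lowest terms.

ABO cross I^B i × I^A I^B → 1/4 A, 1/2 B, 1/4 AB.
So P(type B) = 1/2 per child.
P(not type B) = 1/2 for one child; (1/2)^3 = 1/8.

1/8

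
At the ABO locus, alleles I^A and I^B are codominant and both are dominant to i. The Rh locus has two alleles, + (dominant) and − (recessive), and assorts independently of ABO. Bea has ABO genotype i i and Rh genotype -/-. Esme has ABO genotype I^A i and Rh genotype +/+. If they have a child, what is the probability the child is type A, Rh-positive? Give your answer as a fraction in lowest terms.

1/2

ABO cross i i × I^A i → offspring phenotypes: 1/2 O, 1/2 A.
Rh cross -/- × +/+ → 1 Rh+.
Independent loci: P(type A, Rh-positive) = 1/2 × 1 = 1/2.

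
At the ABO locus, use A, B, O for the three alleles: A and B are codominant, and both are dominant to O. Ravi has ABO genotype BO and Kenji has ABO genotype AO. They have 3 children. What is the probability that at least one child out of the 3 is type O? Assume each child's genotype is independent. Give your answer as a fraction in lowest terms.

ABO cross BO × AO → 1/4 O, 1/4 A, 1/4 B, 1/4 AB.
So P(type O) = 1/4 per child.
P(none) = (3/4)^3 = 27/64; P(at least one) = 1 − 27/64 = 37/64.

37/64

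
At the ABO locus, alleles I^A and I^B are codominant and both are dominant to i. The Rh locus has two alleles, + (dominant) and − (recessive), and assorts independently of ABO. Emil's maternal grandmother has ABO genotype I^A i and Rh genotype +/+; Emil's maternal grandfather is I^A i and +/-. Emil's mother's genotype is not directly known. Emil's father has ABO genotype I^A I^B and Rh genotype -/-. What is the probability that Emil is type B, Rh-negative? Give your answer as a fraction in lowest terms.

1/16

Emil's mother's ABO genotype from I^A i × I^A i: 1/4 I^A I^A, 1/2 I^A i, 1/4 i i.
Crossing each possibility with the father I^A I^B and summing P(type B): 1/4·0 + 1/2·1/4 + 1/4·1/2 = 1/4.
Similarly for Rh via the mother's Rh distribution: P(Rh-) = 1/4.
Independent loci: 1/4 × 1/4 = 1/16.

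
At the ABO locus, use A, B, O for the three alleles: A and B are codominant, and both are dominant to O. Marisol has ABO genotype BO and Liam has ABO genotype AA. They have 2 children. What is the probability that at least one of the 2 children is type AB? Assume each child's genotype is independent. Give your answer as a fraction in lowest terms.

ABO cross BO × AA → 1/2 A, 1/2 AB.
So P(type AB) = 1/2 per child.
P(none) = (1/2)^2 = 1/4; P(at least one) = 1 − 1/4 = 3/4.

3/4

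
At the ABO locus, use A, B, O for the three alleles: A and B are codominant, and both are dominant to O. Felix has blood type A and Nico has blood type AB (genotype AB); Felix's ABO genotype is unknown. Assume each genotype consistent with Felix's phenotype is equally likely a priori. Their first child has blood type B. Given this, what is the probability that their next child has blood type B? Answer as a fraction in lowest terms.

Possible genotypes: Felix ∈ {AA, AO}; Nico ∈ {AB}.
Weight each parental genotype pair by prior × P(type-B child):
  AO × AB: posterior weight 1; P(next child type B) = 1/4.
Weighted sum = 1/4.

1/4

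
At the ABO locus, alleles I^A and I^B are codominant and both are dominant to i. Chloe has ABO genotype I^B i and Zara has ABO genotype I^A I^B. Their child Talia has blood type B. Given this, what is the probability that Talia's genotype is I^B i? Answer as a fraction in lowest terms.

Cross I^B i × I^A I^B → 1/4 I^A I^B, 1/4 I^A i, 1/4 I^B I^B, 1/4 I^B i.
Type-B genotypes among offspring: I^B I^B (1/4), I^B i (1/4); total 1/2.
P(I^B i | type B) = (1/4) / (1/2) = 1/2.

1/2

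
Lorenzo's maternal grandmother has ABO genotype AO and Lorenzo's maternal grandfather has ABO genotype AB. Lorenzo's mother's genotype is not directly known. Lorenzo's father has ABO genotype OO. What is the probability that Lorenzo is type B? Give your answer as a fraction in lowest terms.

Lorenzo's mother's ABO genotype from AO × AB: 1/4 AA, 1/4 AB, 1/4 AO, 1/4 BO.
Crossing each possibility with the father OO and summing P(type B): 1/4·0 + 1/4·1/2 + 1/4·0 + 1/4·1/2 = 1/4.

1/4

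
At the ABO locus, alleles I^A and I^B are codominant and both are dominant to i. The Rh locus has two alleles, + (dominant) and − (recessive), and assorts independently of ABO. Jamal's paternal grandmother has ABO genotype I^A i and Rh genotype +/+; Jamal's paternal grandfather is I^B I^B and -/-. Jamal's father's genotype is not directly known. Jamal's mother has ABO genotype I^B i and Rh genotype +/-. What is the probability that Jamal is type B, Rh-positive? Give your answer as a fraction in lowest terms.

15/32

Jamal's father's ABO genotype from I^A i × I^B I^B: 1/2 I^A I^B, 1/2 I^B i.
Crossing each possibility with the mother I^B i and summing P(type B): 1/2·1/2 + 1/2·3/4 = 5/8.
Similarly for Rh via the father's Rh distribution: P(Rh+) = 3/4.
Independent loci: 5/8 × 3/4 = 15/32.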